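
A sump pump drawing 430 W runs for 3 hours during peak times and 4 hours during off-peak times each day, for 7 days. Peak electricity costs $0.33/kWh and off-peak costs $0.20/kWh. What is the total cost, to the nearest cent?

$5.39

Peak energy = 0.43 kW × 3 h × 7 = 9.03 kWh
Off-peak energy = 0.43 kW × 4 h × 7 = 12.04 kWh
Cost = 9.03 × $0.33 + 12.04 × $0.20 = $2.9799 + $2.408 = $5.39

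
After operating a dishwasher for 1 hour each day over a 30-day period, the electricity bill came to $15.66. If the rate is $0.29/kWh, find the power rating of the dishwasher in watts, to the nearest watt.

Energy = $15.66 ÷ $0.29/kWh = 54 kWh
Runtime = 1 h/day × 30 days = 30 h
Power = 54 kWh ÷ 30 h = 1.8 kW = 1800 W

1800 W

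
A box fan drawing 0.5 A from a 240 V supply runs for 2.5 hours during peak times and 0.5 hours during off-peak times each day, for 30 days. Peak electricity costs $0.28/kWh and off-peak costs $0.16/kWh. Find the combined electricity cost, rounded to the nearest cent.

Power = 0.5 A × 240 V = 120 W = 0.12 kW
Peak energy = 0.12 kW × 2.5 h × 30 = 9 kWh
Off-peak energy = 0.12 kW × 0.5 h × 30 = 1.8 kWh
Cost = 9 × $0.28 + 1.8 × $0.16 = $2.52 + $0.288 = $2.81

$2.81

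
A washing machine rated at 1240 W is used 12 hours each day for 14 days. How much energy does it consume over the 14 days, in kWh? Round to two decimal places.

Runtime = 12 h/day × 14 days = 168 h
Energy = 1.24 kW × 168 h = 208.32 kWh

208.32 kWh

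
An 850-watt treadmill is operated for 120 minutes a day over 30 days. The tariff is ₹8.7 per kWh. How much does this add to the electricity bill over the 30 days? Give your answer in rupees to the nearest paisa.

₹443.70

Runtime = 120 min × 30 = 3600 min = 60 h
Energy = 0.85 kW × 60 h = 51 kWh
Cost = 51 kWh × ₹8.7/kWh = ₹443.70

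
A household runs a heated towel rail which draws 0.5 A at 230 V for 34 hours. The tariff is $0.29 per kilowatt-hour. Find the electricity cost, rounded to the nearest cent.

$1.13

Power = 0.5 A × 230 V = 115 W = 0.115 kW
Energy = 0.115 kW × 34 h = 3.91 kWh
Cost = 3.91 kWh × $0.29/kWh = $1.13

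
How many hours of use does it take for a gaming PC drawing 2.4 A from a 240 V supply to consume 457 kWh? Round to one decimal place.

793.4 h

Power = 2.4 A × 240 V = 576 W = 0.576 kW
Hours = 457 kWh ÷ 0.576 kW = 793.4 h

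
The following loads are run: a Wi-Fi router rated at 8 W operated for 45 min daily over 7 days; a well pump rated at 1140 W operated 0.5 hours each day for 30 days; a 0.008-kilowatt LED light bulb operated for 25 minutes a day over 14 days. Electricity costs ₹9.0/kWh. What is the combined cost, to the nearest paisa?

Wi-Fi router: Runtime = 45 min × 7 = 315 min = 5.25 h
Wi-Fi router: 0.008 kW × 5.25 h = 0.042 kWh
well pump: Runtime = 0.5 h/day × 30 days = 15 h
well pump: 1.14 kW × 15 h = 17.1 kWh
LED light bulb: Runtime = 25 min × 14 = 350 min = 5.833333… h
LED light bulb: 0.008 kW × 5.833333… h = 0.046666… kWh
Total energy = 17.188666… kWh
Cost = 17.188666… × ₹9.0 = ₹154.70

₹154.70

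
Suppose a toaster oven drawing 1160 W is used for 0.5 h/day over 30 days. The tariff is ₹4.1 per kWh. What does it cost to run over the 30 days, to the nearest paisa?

Runtime = 0.5 h/day × 30 days = 15 h
Energy = 1.16 kW × 15 h = 17.4 kWh
Cost = 17.4 kWh × ₹4.1/kWh = ₹71.34

₹71.34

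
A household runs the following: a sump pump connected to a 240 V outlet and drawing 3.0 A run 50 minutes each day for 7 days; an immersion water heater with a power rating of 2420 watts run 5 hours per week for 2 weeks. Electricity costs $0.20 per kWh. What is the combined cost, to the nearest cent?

sump pump: Power = 3.0 A × 240 V = 720 W = 0.72 kW
sump pump: Runtime = 50 min × 7 = 350 min = 5.833333… h
sump pump: 0.72 kW × 5.833333… h = 4.2 kWh
immersion water heater: Runtime = 5 h/week × 2 weeks = 10 h
immersion water heater: 2.42 kW × 10 h = 24.2 kWh
Total energy = 28.4 kWh
Cost = 28.4 × $0.20 = $5.68

$5.68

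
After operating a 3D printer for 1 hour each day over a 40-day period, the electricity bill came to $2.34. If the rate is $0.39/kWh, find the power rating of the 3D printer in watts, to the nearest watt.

Energy = $2.34 ÷ $0.39/kWh = 6 kWh
Runtime = 1 h/day × 40 days = 40 h
Power = 6 kWh ÷ 40 h = 0.15 kW = 150 W

150 W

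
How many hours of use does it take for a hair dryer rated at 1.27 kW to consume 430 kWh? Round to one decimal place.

338.6 h

Hours = 430 kWh ÷ 1.27 kW = 338.6 h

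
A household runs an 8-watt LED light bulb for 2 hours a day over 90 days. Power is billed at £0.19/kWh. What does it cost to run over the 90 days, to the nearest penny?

£0.27

Runtime = 2 h/day × 90 days = 180 h
Energy = 0.008 kW × 180 h = 1.44 kWh
Cost = 1.44 kWh × £0.19/kWh = £0.27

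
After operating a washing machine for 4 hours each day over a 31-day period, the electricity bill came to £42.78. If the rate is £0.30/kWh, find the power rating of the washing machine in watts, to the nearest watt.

1150 W

Energy = £42.78 ÷ £0.30/kWh = 142.6 kWh
Runtime = 4 h/day × 31 days = 124 h
Power = 142.6 kWh ÷ 124 h = 1.15 kW = 1150 W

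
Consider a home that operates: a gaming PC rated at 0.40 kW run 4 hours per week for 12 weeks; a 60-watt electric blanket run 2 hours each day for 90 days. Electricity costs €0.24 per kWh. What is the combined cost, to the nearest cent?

gaming PC: Runtime = 4 h/week × 12 weeks = 48 h
gaming PC: 0.4 kW × 48 h = 19.2 kWh
electric blanket: Runtime = 2 h/day × 90 days = 180 h
electric blanket: 0.06 kW × 180 h = 10.8 kWh
Total energy = 30 kWh
Cost = 30 × €0.24 = €7.20

€7.20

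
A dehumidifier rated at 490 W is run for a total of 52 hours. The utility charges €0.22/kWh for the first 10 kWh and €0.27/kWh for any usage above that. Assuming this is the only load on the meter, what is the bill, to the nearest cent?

€6.38

Energy = 0.49 kW × 52 h = 25.48 kWh
Tier 1 (0–10 kWh): 10 × €0.22 = €2.2
Above 10 kWh: 15.48 × €0.27 = €4.1796
Bill = €6.38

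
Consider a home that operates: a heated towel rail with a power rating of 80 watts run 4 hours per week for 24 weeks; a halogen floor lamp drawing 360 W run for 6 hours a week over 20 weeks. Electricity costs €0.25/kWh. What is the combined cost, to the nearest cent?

heated towel rail: Runtime = 4 h/week × 24 weeks = 96 h
heated towel rail: 0.08 kW × 96 h = 7.68 kWh
halogen floor lamp: Runtime = 6 h/week × 20 weeks = 120 h
halogen floor lamp: 0.36 kW × 120 h = 43.2 kWh
Total energy = 50.88 kWh
Cost = 50.88 × €0.25 = €12.72

€12.72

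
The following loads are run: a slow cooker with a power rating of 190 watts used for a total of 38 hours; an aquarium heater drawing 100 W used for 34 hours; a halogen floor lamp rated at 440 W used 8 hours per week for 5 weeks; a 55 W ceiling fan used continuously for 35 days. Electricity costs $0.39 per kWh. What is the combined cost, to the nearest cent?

$29.02

slow cooker: 0.19 kW × 38 h = 7.22 kWh
aquarium heater: 0.1 kW × 34 h = 3.4 kWh
halogen floor lamp: Runtime = 8 h/week × 5 weeks = 40 h
halogen floor lamp: 0.44 kW × 40 h = 17.6 kWh
ceiling fan: Runtime = 24 h × 35 = 840 h
ceiling fan: 0.055 kW × 840 h = 46.2 kWh
Total energy = 74.42 kWh
Cost = 74.42 × $0.39 = $29.02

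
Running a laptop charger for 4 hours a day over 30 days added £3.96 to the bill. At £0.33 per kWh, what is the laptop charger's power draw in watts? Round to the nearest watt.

100 W

Energy = £3.96 ÷ £0.33/kWh = 12 kWh
Runtime = 4 h/day × 30 days = 120 h
Power = 12 kWh ÷ 120 h = 0.1 kW = 100 W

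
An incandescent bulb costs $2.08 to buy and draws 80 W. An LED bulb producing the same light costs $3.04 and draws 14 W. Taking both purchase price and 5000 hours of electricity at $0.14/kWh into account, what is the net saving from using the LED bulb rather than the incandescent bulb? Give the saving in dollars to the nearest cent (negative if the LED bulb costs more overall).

$45.24

incandescent bulb: $2.08 + (80/1000) kW × 5000 h × $0.14 = $2.08 + $56 = $58.08
LED bulb: $3.04 + (14/1000) kW × 5000 h × $0.14 = $3.04 + $9.8 = $12.84
Saving = $58.08 − $12.84 = $45.24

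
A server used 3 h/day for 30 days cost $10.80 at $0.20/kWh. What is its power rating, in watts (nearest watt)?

Energy = $10.80 ÷ $0.20/kWh = 54 kWh
Runtime = 3 h/day × 30 days = 90 h
Power = 54 kWh ÷ 90 h = 0.6 kW = 600 W

600 W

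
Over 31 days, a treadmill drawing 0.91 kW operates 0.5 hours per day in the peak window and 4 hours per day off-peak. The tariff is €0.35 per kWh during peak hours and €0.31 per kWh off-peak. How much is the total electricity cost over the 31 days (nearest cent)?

€39.92

Peak energy = 0.91 kW × 0.5 h × 31 = 14.105 kWh
Off-peak energy = 0.91 kW × 4 h × 31 = 112.84 kWh
Cost = 14.105 × €0.35 + 112.84 × €0.31 = €4.93675 + €34.9804 = €39.92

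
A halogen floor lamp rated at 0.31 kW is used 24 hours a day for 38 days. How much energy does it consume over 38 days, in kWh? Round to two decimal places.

Runtime = 24 h × 38 = 912 h
Energy = 0.31 kW × 912 h = 282.72 kWh

282.72 kWh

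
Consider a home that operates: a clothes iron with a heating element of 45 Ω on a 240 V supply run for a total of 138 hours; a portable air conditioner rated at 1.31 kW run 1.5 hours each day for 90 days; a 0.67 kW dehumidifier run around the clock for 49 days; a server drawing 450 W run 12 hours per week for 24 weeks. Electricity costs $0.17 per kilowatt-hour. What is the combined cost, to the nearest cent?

clothes iron: Power = V²/R = 240²/45 = 1280 W = 1.28 kW
clothes iron: 1.28 kW × 138 h = 176.64 kWh
portable air conditioner: Runtime = 1.5 h/day × 90 days = 135 h
portable air conditioner: 1.31 kW × 135 h = 176.85 kWh
dehumidifier: Runtime = 24 h × 49 = 1176 h
dehumidifier: 0.67 kW × 1176 h = 787.92 kWh
server: Runtime = 12 h/week × 24 weeks = 288 h
server: 0.45 kW × 288 h = 129.6 kWh
Total energy = 1271.01 kWh
Cost = 1271.01 × $0.17 = $216.07

$216.07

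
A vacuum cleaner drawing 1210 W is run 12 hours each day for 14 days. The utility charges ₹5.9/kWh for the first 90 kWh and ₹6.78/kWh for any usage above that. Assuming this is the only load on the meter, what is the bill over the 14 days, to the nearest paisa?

₹1299.04

Runtime = 12 h/day × 14 days = 168 h
Energy = 1.21 kW × 168 h = 203.28 kWh
Tier 1 (0–90 kWh): 90 × ₹5.9 = ₹531
Above 90 kWh: 113.28 × ₹6.78 = ₹768.0384
Bill = ₹1299.04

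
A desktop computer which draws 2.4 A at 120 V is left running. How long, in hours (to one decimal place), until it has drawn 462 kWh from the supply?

1604.2 h

Power = 2.4 A × 120 V = 288 W = 0.288 kW
Hours = 462 kWh ÷ 0.288 kW = 1604.2 h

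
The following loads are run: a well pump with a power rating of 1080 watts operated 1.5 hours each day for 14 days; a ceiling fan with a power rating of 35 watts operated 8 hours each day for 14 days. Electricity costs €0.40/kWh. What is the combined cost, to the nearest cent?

€10.64

well pump: Runtime = 1.5 h/day × 14 days = 21 h
well pump: 1.08 kW × 21 h = 22.68 kWh
ceiling fan: Runtime = 8 h/day × 14 days = 112 h
ceiling fan: 0.035 kW × 112 h = 3.92 kWh
Total energy = 26.6 kWh
Cost = 26.6 × €0.40 = €10.64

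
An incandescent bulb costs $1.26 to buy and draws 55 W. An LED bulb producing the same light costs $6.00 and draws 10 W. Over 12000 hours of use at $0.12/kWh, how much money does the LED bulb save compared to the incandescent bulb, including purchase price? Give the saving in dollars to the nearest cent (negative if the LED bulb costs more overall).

incandescent bulb: $1.26 + (55/1000) kW × 12000 h × $0.12 = $1.26 + $79.2 = $80.46
LED bulb: $6.00 + (10/1000) kW × 12000 h × $0.12 = $6.00 + $14.4 = $20.4
Saving = $80.46 − $20.4 = $60.06

$60.06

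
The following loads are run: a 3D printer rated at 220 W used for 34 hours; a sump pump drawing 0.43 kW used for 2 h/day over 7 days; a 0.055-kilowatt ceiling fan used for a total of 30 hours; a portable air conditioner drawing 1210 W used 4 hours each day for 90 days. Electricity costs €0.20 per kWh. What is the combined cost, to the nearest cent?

3D printer: 0.22 kW × 34 h = 7.48 kWh
sump pump: Runtime = 2 h/day × 7 days = 14 h
sump pump: 0.43 kW × 14 h = 6.02 kWh
ceiling fan: 0.055 kW × 30 h = 1.65 kWh
portable air conditioner: Runtime = 4 h/day × 90 days = 360 h
portable air conditioner: 1.21 kW × 360 h = 435.6 kWh
Total energy = 450.75 kWh
Cost = 450.75 × €0.20 = €90.15

€90.15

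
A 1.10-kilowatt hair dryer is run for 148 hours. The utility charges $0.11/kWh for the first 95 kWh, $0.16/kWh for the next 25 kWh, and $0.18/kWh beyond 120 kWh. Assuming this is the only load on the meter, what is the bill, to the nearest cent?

$22.15

Energy = 1.1 kW × 148 h = 162.8 kWh
Tier 1 (0–95 kWh): 95 × $0.11 = $10.45
Tier 2 (95–120 kWh): 25 × $0.16 = $4
Above 120 kWh: 42.8 × $0.18 = $7.704
Bill = $22.15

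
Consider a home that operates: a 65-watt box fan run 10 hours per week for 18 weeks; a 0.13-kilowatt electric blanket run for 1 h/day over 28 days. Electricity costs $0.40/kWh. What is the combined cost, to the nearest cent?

$6.14

box fan: Runtime = 10 h/week × 18 weeks = 180 h
box fan: 0.065 kW × 180 h = 11.7 kWh
electric blanket: Runtime = 1 h/day × 28 days = 28 h
electric blanket: 0.13 kW × 28 h = 3.64 kWh
Total energy = 15.34 kWh
Cost = 15.34 × $0.40 = $6.14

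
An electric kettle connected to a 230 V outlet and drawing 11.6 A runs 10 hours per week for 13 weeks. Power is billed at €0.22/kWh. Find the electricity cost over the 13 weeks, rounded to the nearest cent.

€76.30

Power = 11.6 A × 230 V = 2668 W = 2.668 kW
Runtime = 10 h/week × 13 weeks = 130 h
Energy = 2.668 kW × 130 h = 346.84 kWh
Cost = 346.84 kWh × €0.22/kWh = €76.30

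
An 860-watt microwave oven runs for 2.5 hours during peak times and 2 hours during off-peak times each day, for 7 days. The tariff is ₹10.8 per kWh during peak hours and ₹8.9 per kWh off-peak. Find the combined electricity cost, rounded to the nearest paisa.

Peak energy = 0.86 kW × 2.5 h × 7 = 15.05 kWh
Off-peak energy = 0.86 kW × 2 h × 7 = 12.04 kWh
Cost = 15.05 × ₹10.8 + 12.04 × ₹8.9 = ₹162.54 + ₹107.156 = ₹269.70

₹269.70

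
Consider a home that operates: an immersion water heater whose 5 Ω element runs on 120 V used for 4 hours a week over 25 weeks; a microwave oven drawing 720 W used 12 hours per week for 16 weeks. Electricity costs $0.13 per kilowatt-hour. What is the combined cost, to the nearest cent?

immersion water heater: Power = V²/R = 120²/5 = 2880 W = 2.88 kW
immersion water heater: Runtime = 4 h/week × 25 weeks = 100 h
immersion water heater: 2.88 kW × 100 h = 288 kWh
microwave oven: Runtime = 12 h/week × 16 weeks = 192 h
microwave oven: 0.72 kW × 192 h = 138.24 kWh
Total energy = 426.24 kWh
Cost = 426.24 × $0.13 = $55.41

$55.41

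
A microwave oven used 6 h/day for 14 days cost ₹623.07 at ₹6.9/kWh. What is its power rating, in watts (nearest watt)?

1075 W

Energy = ₹623.07 ÷ ₹6.9/kWh = 90.3 kWh
Runtime = 6 h/day × 14 days = 84 h
Power = 90.3 kWh ÷ 84 h = 1.075 kW = 1075 W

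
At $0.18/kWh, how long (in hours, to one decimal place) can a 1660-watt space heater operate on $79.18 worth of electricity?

Energy available = $79.18 ÷ $0.18/kWh = 439.8889 kWh
Hours = 439.8889 kWh ÷ 1.66 kW = 265.0 h

265.0 h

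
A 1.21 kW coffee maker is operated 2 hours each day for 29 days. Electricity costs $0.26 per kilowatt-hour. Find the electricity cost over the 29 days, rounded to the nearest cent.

$18.25

Runtime = 2 h/day × 29 days = 58 h
Energy = 1.21 kW × 58 h = 70.18 kWh
Cost = 70.18 kWh × $0.26/kWh = $18.25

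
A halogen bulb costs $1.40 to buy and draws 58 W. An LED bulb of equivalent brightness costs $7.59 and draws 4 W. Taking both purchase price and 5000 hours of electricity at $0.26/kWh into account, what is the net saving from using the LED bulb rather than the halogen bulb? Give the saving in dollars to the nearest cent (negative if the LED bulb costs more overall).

halogen bulb: $1.40 + (58/1000) kW × 5000 h × $0.26 = $1.40 + $75.4 = $76.8
LED bulb: $7.59 + (4/1000) kW × 5000 h × $0.26 = $7.59 + $5.2 = $12.79
Saving = $76.8 − $12.79 = $64.01

$64.01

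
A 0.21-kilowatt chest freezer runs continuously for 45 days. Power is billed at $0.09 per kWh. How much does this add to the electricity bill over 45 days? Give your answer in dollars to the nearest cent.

$20.41

Runtime = 24 h × 45 = 1080 h
Energy = 0.21 kW × 1080 h = 226.8 kWh
Cost = 226.8 kWh × $0.09/kWh = $20.41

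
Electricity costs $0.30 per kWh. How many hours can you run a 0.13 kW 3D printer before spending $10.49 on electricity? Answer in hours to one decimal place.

269.0 h

Energy available = $10.49 ÷ $0.30/kWh = 34.9667 kWh
Hours = 34.9667 kWh ÷ 0.13 kW = 269.0 h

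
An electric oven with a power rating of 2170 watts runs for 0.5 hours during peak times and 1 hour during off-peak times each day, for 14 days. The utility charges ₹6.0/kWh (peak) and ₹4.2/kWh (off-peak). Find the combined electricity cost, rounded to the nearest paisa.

₹218.74

Peak energy = 2.17 kW × 0.5 h × 14 = 15.19 kWh
Off-peak energy = 2.17 kW × 1 h × 14 = 30.38 kWh
Cost = 15.19 × ₹6.0 + 30.38 × ₹4.2 = ₹91.14 + ₹127.596 = ₹218.74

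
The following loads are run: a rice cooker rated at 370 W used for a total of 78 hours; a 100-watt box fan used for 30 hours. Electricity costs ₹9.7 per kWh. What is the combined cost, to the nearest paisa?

₹309.04

rice cooker: 0.37 kW × 78 h = 28.86 kWh
box fan: 0.1 kW × 30 h = 3 kWh
Total energy = 31.86 kWh
Cost = 31.86 × ₹9.7 = ₹309.04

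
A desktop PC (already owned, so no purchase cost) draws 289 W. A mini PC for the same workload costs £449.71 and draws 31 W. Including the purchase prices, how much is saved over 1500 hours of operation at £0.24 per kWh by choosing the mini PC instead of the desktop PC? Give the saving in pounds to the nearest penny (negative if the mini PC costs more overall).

-£356.83

desktop PC: £0.00 + (289/1000) kW × 1500 h × £0.24 = £0.00 + £104.04 = £104.04
mini PC: £449.71 + (31/1000) kW × 1500 h × £0.24 = £449.71 + £11.16 = £460.87
Saving = £104.04 − £460.87 = −£356.83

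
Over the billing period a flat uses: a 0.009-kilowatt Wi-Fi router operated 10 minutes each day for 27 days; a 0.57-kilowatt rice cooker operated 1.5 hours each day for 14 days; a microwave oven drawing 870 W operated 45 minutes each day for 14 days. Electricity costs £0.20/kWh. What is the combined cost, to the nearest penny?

£4.23

Wi-Fi router: Runtime = 10 min × 27 = 270 min = 4.5 h
Wi-Fi router: 0.009 kW × 4.5 h = 0.0405 kWh
rice cooker: Runtime = 1.5 h/day × 14 days = 21 h
rice cooker: 0.57 kW × 21 h = 11.97 kWh
microwave oven: Runtime = 45 min × 14 = 630 min = 10.5 h
microwave oven: 0.87 kW × 10.5 h = 9.135 kWh
Total energy = 21.1455 kWh
Cost = 21.1455 × £0.20 = £4.23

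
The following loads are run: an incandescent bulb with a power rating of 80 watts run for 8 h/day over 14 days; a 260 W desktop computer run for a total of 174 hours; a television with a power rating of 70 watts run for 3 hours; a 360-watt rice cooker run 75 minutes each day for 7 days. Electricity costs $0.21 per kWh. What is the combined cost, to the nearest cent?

$12.09

incandescent bulb: Runtime = 8 h/day × 14 days = 112 h
incandescent bulb: 0.08 kW × 112 h = 8.96 kWh
desktop computer: 0.26 kW × 174 h = 45.24 kWh
television: 0.07 kW × 3 h = 0.21 kWh
rice cooker: Runtime = 75 min × 7 = 525 min = 8.75 h
rice cooker: 0.36 kW × 8.75 h = 3.15 kWh
Total energy = 57.56 kWh
Cost = 57.56 × $0.21 = $12.09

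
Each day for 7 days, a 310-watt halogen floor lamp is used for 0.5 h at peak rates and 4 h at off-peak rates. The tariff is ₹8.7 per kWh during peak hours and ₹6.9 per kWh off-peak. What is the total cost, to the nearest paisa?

₹69.33

Peak energy = 0.31 kW × 0.5 h × 7 = 1.085 kWh
Off-peak energy = 0.31 kW × 4 h × 7 = 8.68 kWh
Cost = 1.085 × ₹8.7 + 8.68 × ₹6.9 = ₹9.4395 + ₹59.892 = ₹69.33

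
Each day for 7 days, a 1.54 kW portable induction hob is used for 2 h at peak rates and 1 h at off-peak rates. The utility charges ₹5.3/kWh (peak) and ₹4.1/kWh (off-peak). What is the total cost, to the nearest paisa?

₹158.47

Peak energy = 1.54 kW × 2 h × 7 = 21.56 kWh
Off-peak energy = 1.54 kW × 1 h × 7 = 10.78 kWh
Cost = 21.56 × ₹5.3 + 10.78 × ₹4.1 = ₹114.268 + ₹44.198 = ₹158.47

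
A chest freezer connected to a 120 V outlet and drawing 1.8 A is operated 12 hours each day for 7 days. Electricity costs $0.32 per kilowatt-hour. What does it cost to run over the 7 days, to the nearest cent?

Power = 1.8 A × 120 V = 216 W = 0.216 kW
Runtime = 12 h/day × 7 days = 84 h
Energy = 0.216 kW × 84 h = 18.144 kWh
Cost = 18.144 kWh × $0.32/kWh = $5.81

$5.81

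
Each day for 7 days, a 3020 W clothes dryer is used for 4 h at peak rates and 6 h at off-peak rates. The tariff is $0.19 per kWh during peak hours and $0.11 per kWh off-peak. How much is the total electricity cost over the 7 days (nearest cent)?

Peak energy = 3.02 kW × 4 h × 7 = 84.56 kWh
Off-peak energy = 3.02 kW × 6 h × 7 = 126.84 kWh
Cost = 84.56 × $0.19 + 126.84 × $0.11 = $16.0664 + $13.9524 = $30.02

$30.02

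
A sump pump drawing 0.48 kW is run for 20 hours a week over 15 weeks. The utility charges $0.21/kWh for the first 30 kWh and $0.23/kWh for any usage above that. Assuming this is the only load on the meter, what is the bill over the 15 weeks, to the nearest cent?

Runtime = 20 h/week × 15 weeks = 300 h
Energy = 0.48 kW × 300 h = 144 kWh
Tier 1 (0–30 kWh): 30 × $0.21 = $6.3
Above 30 kWh: 114 × $0.23 = $26.22
Bill = $32.52

$32.52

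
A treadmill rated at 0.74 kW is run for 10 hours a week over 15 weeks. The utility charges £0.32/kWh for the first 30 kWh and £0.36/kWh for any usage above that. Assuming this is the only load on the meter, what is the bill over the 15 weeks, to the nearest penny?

£38.76

Runtime = 10 h/week × 15 weeks = 150 h
Energy = 0.74 kW × 150 h = 111 kWh
Tier 1 (0–30 kWh): 30 × £0.32 = £9.6
Above 30 kWh: 81 × £0.36 = £29.16
Bill = £38.76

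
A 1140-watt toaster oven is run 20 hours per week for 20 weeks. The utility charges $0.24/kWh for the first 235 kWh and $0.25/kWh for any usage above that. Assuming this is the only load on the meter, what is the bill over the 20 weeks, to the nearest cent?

$111.65

Runtime = 20 h/week × 20 weeks = 400 h
Energy = 1.14 kW × 400 h = 456 kWh
Tier 1 (0–235 kWh): 235 × $0.24 = $56.4
Above 235 kWh: 221 × $0.25 = $55.25
Bill = $111.65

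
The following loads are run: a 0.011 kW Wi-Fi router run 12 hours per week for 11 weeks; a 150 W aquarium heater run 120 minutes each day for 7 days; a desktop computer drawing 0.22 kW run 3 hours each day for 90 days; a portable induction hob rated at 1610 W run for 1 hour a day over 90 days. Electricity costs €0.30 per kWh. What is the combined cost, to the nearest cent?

Wi-Fi router: Runtime = 12 h/week × 11 weeks = 132 h
Wi-Fi router: 0.011 kW × 132 h = 1.452 kWh
aquarium heater: Runtime = 120 min × 7 = 840 min = 14 h
aquarium heater: 0.15 kW × 14 h = 2.1 kWh
desktop computer: Runtime = 3 h/day × 90 days = 270 h
desktop computer: 0.22 kW × 270 h = 59.4 kWh
portable induction hob: Runtime = 1 h/day × 90 days = 90 h
portable induction hob: 1.61 kW × 90 h = 144.9 kWh
Total energy = 207.852 kWh
Cost = 207.852 × €0.30 = €62.36

€62.36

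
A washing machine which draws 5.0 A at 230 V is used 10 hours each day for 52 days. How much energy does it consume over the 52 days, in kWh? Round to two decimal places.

Power = 5.0 A × 230 V = 1150 W = 1.15 kW
Runtime = 10 h/day × 52 days = 520 h
Energy = 1.15 kW × 520 h = 598 kWh

598.00 kWh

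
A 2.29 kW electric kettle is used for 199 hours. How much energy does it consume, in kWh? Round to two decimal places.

455.71 kWh

Energy = 2.29 kW × 199 h = 455.71 kWh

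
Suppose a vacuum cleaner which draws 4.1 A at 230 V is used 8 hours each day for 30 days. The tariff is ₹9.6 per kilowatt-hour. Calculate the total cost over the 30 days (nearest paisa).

₹2172.67

Power = 4.1 A × 230 V = 943 W = 0.943 kW
Runtime = 8 h/day × 30 days = 240 h
Energy = 0.943 kW × 240 h = 226.32 kWh
Cost = 226.32 kWh × ₹9.6/kWh = ₹2172.67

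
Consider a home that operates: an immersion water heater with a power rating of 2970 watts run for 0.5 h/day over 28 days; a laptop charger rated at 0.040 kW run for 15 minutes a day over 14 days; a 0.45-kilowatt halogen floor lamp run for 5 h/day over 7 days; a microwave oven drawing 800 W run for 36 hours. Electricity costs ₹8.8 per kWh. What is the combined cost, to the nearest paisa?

immersion water heater: Runtime = 0.5 h/day × 28 days = 14 h
immersion water heater: 2.97 kW × 14 h = 41.58 kWh
laptop charger: Runtime = 15 min × 14 = 210 min = 3.5 h
laptop charger: 0.04 kW × 3.5 h = 0.14 kWh
halogen floor lamp: Runtime = 5 h/day × 7 days = 35 h
halogen floor lamp: 0.45 kW × 35 h = 15.75 kWh
microwave oven: 0.8 kW × 36 h = 28.8 kWh
Total energy = 86.27 kWh
Cost = 86.27 × ₹8.8 = ₹759.18

₹759.18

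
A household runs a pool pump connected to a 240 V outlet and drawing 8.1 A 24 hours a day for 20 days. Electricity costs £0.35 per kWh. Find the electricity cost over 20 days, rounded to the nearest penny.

Power = 8.1 A × 240 V = 1944 W = 1.944 kW
Runtime = 24 h × 20 = 480 h
Energy = 1.944 kW × 480 h = 933.12 kWh
Cost = 933.12 kWh × £0.35/kWh = £326.59

£326.59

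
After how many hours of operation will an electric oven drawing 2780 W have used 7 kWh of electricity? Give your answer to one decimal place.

Hours = 7 kWh ÷ 2.78 kW = 2.5 h

2.5 h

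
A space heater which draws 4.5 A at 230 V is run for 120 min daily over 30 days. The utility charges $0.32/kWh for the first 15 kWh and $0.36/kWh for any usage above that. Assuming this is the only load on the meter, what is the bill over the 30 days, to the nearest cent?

$21.76

Power = 4.5 A × 230 V = 1035 W = 1.035 kW
Runtime = 120 min × 30 = 3600 min = 60 h
Energy = 1.035 kW × 60 h = 62.1 kWh
Tier 1 (0–15 kWh): 15 × $0.32 = $4.8
Above 15 kWh: 47.1 × $0.36 = $16.956
Bill = $21.76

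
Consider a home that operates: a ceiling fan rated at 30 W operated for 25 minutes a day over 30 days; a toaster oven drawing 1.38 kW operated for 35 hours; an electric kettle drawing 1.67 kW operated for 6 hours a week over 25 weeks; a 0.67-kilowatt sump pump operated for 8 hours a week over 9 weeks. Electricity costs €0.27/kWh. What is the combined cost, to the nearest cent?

€93.80

ceiling fan: Runtime = 25 min × 30 = 750 min = 12.5 h
ceiling fan: 0.03 kW × 12.5 h = 0.375 kWh
toaster oven: 1.38 kW × 35 h = 48.3 kWh
electric kettle: Runtime = 6 h/week × 25 weeks = 150 h
electric kettle: 1.67 kW × 150 h = 250.5 kWh
sump pump: Runtime = 8 h/week × 9 weeks = 72 h
sump pump: 0.67 kW × 72 h = 48.24 kWh
Total energy = 347.415 kWh
Cost = 347.415 × €0.27 = €93.80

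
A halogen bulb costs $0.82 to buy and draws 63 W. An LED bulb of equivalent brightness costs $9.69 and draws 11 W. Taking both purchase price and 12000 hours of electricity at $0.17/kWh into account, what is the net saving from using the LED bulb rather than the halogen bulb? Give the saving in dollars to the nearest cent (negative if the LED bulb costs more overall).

$97.21

halogen bulb: $0.82 + (63/1000) kW × 12000 h × $0.17 = $0.82 + $128.52 = $129.34
LED bulb: $9.69 + (11/1000) kW × 12000 h × $0.17 = $9.69 + $22.44 = $32.13
Saving = $129.34 − $32.13 = $97.21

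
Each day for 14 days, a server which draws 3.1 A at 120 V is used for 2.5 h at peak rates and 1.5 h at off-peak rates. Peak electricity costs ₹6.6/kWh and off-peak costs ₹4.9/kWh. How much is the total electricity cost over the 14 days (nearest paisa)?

Power = 3.1 A × 120 V = 372 W = 0.372 kW
Peak energy = 0.372 kW × 2.5 h × 14 = 13.02 kWh
Off-peak energy = 0.372 kW × 1.5 h × 14 = 7.812 kWh
Cost = 13.02 × ₹6.6 + 7.812 × ₹4.9 = ₹85.932 + ₹38.2788 = ₹124.21

₹124.21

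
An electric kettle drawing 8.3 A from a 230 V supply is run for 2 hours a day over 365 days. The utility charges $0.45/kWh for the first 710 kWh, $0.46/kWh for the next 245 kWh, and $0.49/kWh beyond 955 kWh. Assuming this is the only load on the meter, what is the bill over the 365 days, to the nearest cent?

Power = 8.3 A × 230 V = 1909 W = 1.909 kW
Runtime = 2 h/day × 365 days = 730 h
Energy = 1.909 kW × 730 h = 1393.57 kWh
Tier 1 (0–710 kWh): 710 × $0.45 = $319.5
Tier 2 (710–955 kWh): 245 × $0.46 = $112.7
Above 955 kWh: 438.57 × $0.49 = $214.8993
Bill = $647.10

$647.10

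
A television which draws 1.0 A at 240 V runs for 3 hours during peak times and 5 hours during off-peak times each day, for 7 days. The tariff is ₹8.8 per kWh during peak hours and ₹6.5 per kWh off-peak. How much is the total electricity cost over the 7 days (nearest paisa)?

₹98.95

Power = 1.0 A × 240 V = 240 W = 0.24 kW
Peak energy = 0.24 kW × 3 h × 7 = 5.04 kWh
Off-peak energy = 0.24 kW × 5 h × 7 = 8.4 kWh
Cost = 5.04 × ₹8.8 + 8.4 × ₹6.5 = ₹44.352 + ₹54.6 = ₹98.95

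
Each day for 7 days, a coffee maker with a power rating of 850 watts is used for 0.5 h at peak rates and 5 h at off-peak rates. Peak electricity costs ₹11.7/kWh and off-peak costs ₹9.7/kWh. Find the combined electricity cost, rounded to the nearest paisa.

₹323.38

Peak energy = 0.85 kW × 0.5 h × 7 = 2.975 kWh
Off-peak energy = 0.85 kW × 5 h × 7 = 29.75 kWh
Cost = 2.975 × ₹11.7 + 29.75 × ₹9.7 = ₹34.8075 + ₹288.575 = ₹323.38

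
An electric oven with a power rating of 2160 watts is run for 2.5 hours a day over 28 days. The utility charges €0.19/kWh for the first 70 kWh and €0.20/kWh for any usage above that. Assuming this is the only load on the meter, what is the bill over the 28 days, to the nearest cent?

Runtime = 2.5 h/day × 28 days = 70 h
Energy = 2.16 kW × 70 h = 151.2 kWh
Tier 1 (0–70 kWh): 70 × €0.19 = €13.3
Above 70 kWh: 81.2 × €0.20 = €16.24
Bill = €29.54

€29.54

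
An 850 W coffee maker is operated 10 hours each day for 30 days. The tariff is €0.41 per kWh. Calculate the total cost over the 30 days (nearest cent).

€104.55

Runtime = 10 h/day × 30 days = 300 h
Energy = 0.85 kW × 300 h = 255 kWh
Cost = 255 kWh × €0.41/kWh = €104.55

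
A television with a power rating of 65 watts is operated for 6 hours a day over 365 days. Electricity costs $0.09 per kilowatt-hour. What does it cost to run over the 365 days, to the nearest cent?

$12.81

Runtime = 6 h/day × 365 days = 2190 h
Energy = 0.065 kW × 2190 h = 142.35 kWh
Cost = 142.35 kWh × $0.09/kWh = $12.81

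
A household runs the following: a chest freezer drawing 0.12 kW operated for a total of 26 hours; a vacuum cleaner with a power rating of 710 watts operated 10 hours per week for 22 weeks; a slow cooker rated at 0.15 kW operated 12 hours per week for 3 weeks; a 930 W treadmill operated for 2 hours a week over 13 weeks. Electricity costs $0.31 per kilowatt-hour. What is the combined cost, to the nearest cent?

$58.56

chest freezer: 0.12 kW × 26 h = 3.12 kWh
vacuum cleaner: Runtime = 10 h/week × 22 weeks = 220 h
vacuum cleaner: 0.71 kW × 220 h = 156.2 kWh
slow cooker: Runtime = 12 h/week × 3 weeks = 36 h
slow cooker: 0.15 kW × 36 h = 5.4 kWh
treadmill: Runtime = 2 h/week × 13 weeks = 26 h
treadmill: 0.93 kW × 26 h = 24.18 kWh
Total energy = 188.9 kWh
Cost = 188.9 × $0.31 = $58.56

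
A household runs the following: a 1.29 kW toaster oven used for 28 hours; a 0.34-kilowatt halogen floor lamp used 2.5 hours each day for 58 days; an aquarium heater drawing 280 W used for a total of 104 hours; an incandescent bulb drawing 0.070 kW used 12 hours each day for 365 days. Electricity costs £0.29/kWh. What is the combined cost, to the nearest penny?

£122.13

toaster oven: 1.29 kW × 28 h = 36.12 kWh
halogen floor lamp: Runtime = 2.5 h/day × 58 days = 145 h
halogen floor lamp: 0.34 kW × 145 h = 49.3 kWh
aquarium heater: 0.28 kW × 104 h = 29.12 kWh
incandescent bulb: Runtime = 12 h/day × 365 days = 4380 h
incandescent bulb: 0.07 kW × 4380 h = 306.6 kWh
Total energy = 421.14 kWh
Cost = 421.14 × £0.29 = £122.13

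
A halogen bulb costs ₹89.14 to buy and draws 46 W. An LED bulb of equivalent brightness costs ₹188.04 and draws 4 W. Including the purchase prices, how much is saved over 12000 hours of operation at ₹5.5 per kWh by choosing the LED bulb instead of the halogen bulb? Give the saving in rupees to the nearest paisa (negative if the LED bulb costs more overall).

₹2673.10

halogen bulb: ₹89.14 + (46/1000) kW × 12000 h × ₹5.5 = ₹89.14 + ₹3036 = ₹3125.14
LED bulb: ₹188.04 + (4/1000) kW × 12000 h × ₹5.5 = ₹188.04 + ₹264 = ₹452.04
Saving = ₹3125.14 − ₹452.04 = ₹2673.1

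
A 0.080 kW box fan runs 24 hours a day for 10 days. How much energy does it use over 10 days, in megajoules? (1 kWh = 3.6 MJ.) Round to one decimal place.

69.1 MJ

Runtime = 24 h × 10 = 240 h
Energy = 0.08 kW × 240 h = 19.2 kWh
= 19.2 × 3.6 MJ = 69.1 MJ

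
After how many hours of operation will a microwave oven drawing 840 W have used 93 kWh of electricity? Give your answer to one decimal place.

110.7 h

Hours = 93 kWh ÷ 0.84 kW = 110.7 h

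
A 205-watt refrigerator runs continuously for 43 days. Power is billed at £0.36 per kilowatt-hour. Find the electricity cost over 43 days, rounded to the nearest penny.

Runtime = 24 h × 43 = 1032 h
Energy = 0.205 kW × 1032 h = 211.56 kWh
Cost = 211.56 kWh × £0.36/kWh = £76.16

£76.16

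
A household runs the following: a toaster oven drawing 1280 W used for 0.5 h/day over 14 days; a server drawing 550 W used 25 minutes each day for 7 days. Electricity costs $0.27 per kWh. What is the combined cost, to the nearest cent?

toaster oven: Runtime = 0.5 h/day × 14 days = 7 h
toaster oven: 1.28 kW × 7 h = 8.96 kWh
server: Runtime = 25 min × 7 = 175 min = 2.916666… h
server: 0.55 kW × 2.916666… h = 1.604166… kWh
Total energy = 10.564166… kWh
Cost = 10.564166… × $0.27 = $2.85

$2.85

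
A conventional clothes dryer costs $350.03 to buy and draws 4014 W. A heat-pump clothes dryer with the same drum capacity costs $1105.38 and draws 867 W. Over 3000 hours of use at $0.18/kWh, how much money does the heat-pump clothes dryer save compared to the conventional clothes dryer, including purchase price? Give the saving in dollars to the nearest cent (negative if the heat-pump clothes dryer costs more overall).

$944.03

conventional clothes dryer: $350.03 + (4014/1000) kW × 3000 h × $0.18 = $350.03 + $2167.56 = $2517.59
heat-pump clothes dryer: $1105.38 + (867/1000) kW × 3000 h × $0.18 = $1105.38 + $468.18 = $1573.56
Saving = $2517.59 − $1573.56 = $944.03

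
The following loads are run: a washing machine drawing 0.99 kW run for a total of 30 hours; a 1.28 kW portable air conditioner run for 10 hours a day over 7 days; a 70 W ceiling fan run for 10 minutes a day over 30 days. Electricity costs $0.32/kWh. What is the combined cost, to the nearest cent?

$38.29

washing machine: 0.99 kW × 30 h = 29.7 kWh
portable air conditioner: Runtime = 10 h/day × 7 days = 70 h
portable air conditioner: 1.28 kW × 70 h = 89.6 kWh
ceiling fan: Runtime = 10 min × 30 = 300 min = 5 h
ceiling fan: 0.07 kW × 5 h = 0.35 kWh
Total energy = 119.65 kWh
Cost = 119.65 × $0.32 = $38.29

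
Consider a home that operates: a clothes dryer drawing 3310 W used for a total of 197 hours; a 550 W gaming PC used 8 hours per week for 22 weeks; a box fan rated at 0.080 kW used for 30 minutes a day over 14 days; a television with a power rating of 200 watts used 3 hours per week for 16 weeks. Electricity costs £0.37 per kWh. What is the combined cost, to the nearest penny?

£280.84

clothes dryer: 3.31 kW × 197 h = 652.07 kWh
gaming PC: Runtime = 8 h/week × 22 weeks = 176 h
gaming PC: 0.55 kW × 176 h = 96.8 kWh
box fan: Runtime = 30 min × 14 = 420 min = 7 h
box fan: 0.08 kW × 7 h = 0.56 kWh
television: Runtime = 3 h/week × 16 weeks = 48 h
television: 0.2 kW × 48 h = 9.6 kWh
Total energy = 759.03 kWh
Cost = 759.03 × £0.37 = £280.84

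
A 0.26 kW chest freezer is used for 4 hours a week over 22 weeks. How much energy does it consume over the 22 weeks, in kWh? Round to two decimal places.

Runtime = 4 h/week × 22 weeks = 88 h
Energy = 0.26 kW × 88 h = 22.88 kWh

22.88 kWh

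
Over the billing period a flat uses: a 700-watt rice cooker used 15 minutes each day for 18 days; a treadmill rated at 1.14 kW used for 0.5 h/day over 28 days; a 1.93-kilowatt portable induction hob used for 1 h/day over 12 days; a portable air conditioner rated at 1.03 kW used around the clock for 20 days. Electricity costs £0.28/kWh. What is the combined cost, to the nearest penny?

rice cooker: Runtime = 15 min × 18 = 270 min = 4.5 h
rice cooker: 0.7 kW × 4.5 h = 3.15 kWh
treadmill: Runtime = 0.5 h/day × 28 days = 14 h
treadmill: 1.14 kW × 14 h = 15.96 kWh
portable induction hob: Runtime = 1 h/day × 12 days = 12 h
portable induction hob: 1.93 kW × 12 h = 23.16 kWh
portable air conditioner: Runtime = 24 h × 20 = 480 h
portable air conditioner: 1.03 kW × 480 h = 494.4 kWh
Total energy = 536.67 kWh
Cost = 536.67 × £0.28 = £150.27

£150.27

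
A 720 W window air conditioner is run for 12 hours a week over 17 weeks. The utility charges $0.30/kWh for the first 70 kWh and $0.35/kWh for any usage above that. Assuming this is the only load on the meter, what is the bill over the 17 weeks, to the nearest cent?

$47.91

Runtime = 12 h/week × 17 weeks = 204 h
Energy = 0.72 kW × 204 h = 146.88 kWh
Tier 1 (0–70 kWh): 70 × $0.30 = $21
Above 70 kWh: 76.88 × $0.35 = $26.908
Bill = $47.91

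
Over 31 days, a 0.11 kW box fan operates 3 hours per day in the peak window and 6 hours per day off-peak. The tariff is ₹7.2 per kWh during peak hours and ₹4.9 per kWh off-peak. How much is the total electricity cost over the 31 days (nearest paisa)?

₹173.91

Peak energy = 0.11 kW × 3 h × 31 = 10.23 kWh
Off-peak energy = 0.11 kW × 6 h × 31 = 20.46 kWh
Cost = 10.23 × ₹7.2 + 20.46 × ₹4.9 = ₹73.656 + ₹100.254 = ₹173.91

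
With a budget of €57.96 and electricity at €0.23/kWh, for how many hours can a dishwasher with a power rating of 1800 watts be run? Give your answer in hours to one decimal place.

Energy available = €57.96 ÷ €0.23/kWh = 252 kWh
Hours = 252 kWh ÷ 1.8 kW = 140.0 h

140.0 h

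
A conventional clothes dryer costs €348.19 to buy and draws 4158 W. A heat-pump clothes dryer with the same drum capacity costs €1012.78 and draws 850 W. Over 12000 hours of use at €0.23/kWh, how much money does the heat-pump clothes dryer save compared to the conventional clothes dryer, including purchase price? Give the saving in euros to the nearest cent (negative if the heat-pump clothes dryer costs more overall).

conventional clothes dryer: €348.19 + (4158/1000) kW × 12000 h × €0.23 = €348.19 + €11476.08 = €11824.27
heat-pump clothes dryer: €1012.78 + (850/1000) kW × 12000 h × €0.23 = €1012.78 + €2346 = €3358.78
Saving = €11824.27 − €3358.78 = €8465.49

€8465.49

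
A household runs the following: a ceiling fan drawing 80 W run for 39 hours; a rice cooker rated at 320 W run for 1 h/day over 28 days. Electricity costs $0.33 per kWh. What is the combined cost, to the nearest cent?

ceiling fan: 0.08 kW × 39 h = 3.12 kWh
rice cooker: Runtime = 1 h/day × 28 days = 28 h
rice cooker: 0.32 kW × 28 h = 8.96 kWh
Total energy = 12.08 kWh
Cost = 12.08 × $0.33 = $3.99

$3.99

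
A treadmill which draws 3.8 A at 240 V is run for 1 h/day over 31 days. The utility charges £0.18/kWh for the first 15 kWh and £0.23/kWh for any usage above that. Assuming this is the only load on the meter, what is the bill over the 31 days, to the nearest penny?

Power = 3.8 A × 240 V = 912 W = 0.912 kW
Runtime = 1 h/day × 31 days = 31 h
Energy = 0.912 kW × 31 h = 28.272 kWh
Tier 1 (0–15 kWh): 15 × £0.18 = £2.7
Above 15 kWh: 13.272 × £0.23 = £3.05256
Bill = £5.75

£5.75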